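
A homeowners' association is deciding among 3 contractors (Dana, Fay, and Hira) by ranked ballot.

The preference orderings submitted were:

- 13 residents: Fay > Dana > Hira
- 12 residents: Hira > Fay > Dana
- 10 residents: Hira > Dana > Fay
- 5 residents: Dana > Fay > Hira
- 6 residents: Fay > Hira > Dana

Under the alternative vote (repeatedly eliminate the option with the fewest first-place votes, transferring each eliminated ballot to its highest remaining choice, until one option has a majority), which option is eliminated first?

Round 1: Hira 22, Fay 19, Dana 5. Dana has the fewest and is eliminated.
Round 2: Fay 24, Hira 22. Fay has a majority.

Dana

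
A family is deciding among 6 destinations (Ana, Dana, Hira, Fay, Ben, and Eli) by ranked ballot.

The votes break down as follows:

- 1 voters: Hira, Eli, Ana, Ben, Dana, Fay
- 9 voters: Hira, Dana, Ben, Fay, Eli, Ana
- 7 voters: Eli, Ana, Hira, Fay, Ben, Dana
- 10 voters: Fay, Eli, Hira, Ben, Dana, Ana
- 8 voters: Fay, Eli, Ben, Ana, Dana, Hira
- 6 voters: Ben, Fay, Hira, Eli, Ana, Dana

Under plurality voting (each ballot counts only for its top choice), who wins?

Fay

First-place vote totals:
  Ana: 0
  Dana: 0
  Hira: 10
  Fay: 18
  Ben: 6
  Eli: 7
Fay has the most first-place votes.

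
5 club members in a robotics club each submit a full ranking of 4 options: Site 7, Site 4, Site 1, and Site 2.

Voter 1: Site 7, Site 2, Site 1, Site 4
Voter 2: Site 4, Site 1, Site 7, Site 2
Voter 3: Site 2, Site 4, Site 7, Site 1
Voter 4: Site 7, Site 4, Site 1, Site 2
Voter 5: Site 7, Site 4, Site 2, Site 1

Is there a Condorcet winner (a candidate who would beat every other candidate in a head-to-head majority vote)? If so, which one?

Head-to-head results (5 voters total):
Site 7 vs Site 4: Site 7 wins 3–2.
Site 7 vs Site 1: Site 7 wins 4–1.
Site 7 vs Site 2: Site 7 wins 4–1.
Site 4 vs Site 1: Site 4 wins 4–1.
Site 4 vs Site 2: Site 4 wins 3–2.
Site 1 vs Site 2: Site 2 wins 3–2.
Site 7 beats each rival — Site 4 (3–2), Site 1 (4–1), Site 2 (4–1) — so Site 7 is the Condorcet winner.

Site 7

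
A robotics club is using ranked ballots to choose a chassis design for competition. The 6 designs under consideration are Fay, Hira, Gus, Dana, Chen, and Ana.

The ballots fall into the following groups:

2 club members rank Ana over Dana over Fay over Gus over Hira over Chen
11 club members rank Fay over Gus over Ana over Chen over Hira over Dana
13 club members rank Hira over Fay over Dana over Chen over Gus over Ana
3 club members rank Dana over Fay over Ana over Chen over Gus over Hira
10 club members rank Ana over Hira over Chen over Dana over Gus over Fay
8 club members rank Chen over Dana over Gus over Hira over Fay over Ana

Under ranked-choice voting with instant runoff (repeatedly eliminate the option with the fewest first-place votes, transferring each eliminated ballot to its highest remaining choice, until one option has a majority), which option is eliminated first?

Gus

Round 1: Hira 13, Ana 12, Fay 11, Chen 8, Dana 3, Gus 0. Gus has the fewest and is eliminated.
Round 2: Hira 13, Ana 12, Fay 11, Chen 8, Dana 3. Dana has the fewest and is eliminated.
Round 3: Fay 14, Hira 13, Ana 12, Chen 8. Chen has the fewest and is eliminated.
Round 4: Hira 21, Fay 14, Ana 12. Ana has the fewest and is eliminated.
Round 5: Hira 31, Fay 16. Hira has a majority.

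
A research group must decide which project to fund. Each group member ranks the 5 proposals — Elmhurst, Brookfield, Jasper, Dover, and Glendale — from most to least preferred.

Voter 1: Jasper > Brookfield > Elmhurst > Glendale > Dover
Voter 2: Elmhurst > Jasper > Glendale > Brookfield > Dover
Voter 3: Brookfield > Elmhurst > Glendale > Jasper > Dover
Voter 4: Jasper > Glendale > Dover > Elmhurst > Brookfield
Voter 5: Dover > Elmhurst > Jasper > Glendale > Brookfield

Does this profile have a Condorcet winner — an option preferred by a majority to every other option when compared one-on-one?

Head-to-head results (5 voters total):
Elmhurst vs Brookfield: Elmhurst wins 3–2.
Elmhurst vs Jasper: Elmhurst wins 3–2.
Elmhurst vs Dover: Elmhurst wins 3–2.
Elmhurst vs Glendale: Elmhurst wins 4–1.
Brookfield vs Jasper: Jasper wins 4–1.
Brookfield vs Dover: Brookfield wins 3–2.
Brookfield vs Glendale: Glendale wins 3–2.
Jasper vs Dover: Jasper wins 4–1.
Jasper vs Glendale: Jasper wins 4–1.
Dover vs Glendale: Glendale wins 4–1.
Elmhurst beats each rival — Brookfield (3–2), Jasper (3–2), Dover (3–2), Glendale (4–1) — so Elmhurst is the Condorcet winner.

Yes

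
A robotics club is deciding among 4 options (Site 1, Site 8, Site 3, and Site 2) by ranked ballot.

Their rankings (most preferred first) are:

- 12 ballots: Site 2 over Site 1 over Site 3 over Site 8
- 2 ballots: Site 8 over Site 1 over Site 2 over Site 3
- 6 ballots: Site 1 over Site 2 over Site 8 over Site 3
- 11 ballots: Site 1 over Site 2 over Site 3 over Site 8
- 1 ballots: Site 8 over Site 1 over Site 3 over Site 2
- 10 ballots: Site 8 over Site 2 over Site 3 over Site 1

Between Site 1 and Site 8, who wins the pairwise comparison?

Ballots ranking Site 1 above Site 8: 12+6+11 = 29.
Ballots ranking Site 8 above Site 1: 2+1+10 = 13.
Site 1 wins the head-to-head, 29–13.

Site 1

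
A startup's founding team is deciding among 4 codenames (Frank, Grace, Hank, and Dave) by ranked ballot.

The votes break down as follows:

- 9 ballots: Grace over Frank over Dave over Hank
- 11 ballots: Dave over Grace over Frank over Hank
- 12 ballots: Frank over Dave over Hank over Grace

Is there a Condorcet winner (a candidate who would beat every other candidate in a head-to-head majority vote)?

Head-to-head results (32 voters total):
Frank vs Grace: Grace wins 20–12.
Frank vs Hank: Frank wins 32–0.
Frank vs Dave: Frank wins 21–11.
Grace vs Hank: Grace wins 20–12.
Grace vs Dave: Dave wins 23–9.
Hank vs Dave: Dave wins 32–0.
No candidate beats all others: Frank beats Dave beats Grace beats Frank, a majority cycle.

No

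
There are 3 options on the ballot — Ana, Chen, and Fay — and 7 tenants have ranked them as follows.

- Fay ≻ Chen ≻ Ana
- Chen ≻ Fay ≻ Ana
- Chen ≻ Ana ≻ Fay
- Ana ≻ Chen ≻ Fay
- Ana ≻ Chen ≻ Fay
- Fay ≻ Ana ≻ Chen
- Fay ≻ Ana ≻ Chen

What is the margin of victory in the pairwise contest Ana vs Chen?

1

Ballots ranking Ana above Chen: 4.
Ballots ranking Chen above Ana: 3.
Ana wins 4–3, a margin of 1.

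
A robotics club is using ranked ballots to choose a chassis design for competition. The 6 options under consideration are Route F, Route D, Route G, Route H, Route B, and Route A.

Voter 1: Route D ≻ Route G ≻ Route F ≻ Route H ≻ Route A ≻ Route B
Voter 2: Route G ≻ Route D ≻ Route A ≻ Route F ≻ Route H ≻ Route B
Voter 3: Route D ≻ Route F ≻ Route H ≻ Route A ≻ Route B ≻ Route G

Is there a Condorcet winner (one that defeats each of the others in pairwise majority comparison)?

Head-to-head results (3 voters total):
Route F vs Route D: Route D wins 3–0.
Route F vs Route G: Route G wins 2–1.
Route F vs Route H: Route F wins 3–0.
Route F vs Route B: Route F wins 3–0.
Route F vs Route A: Route F wins 2–1.
Route D vs Route G: Route D wins 2–1.
Route D vs Route H: Route D wins 3–0.
Route D vs Route B: Route D wins 3–0.
Route D vs Route A: Route D wins 3–0.
Route G vs Route H: Route G wins 2–1.
Route G vs Route B: Route G wins 2–1.
Route G vs Route A: Route G wins 2–1.
Route H vs Route B: Route H wins 3–0.
Route H vs Route A: Route H wins 2–1.
Route B vs Route A: Route A wins 3–0.
Route D beats each rival — Route F (3–0), Route G (2–1), Route H (3–0), Route B (3–0), Route A (3–0) — so Route D is the Condorcet winner.

Yes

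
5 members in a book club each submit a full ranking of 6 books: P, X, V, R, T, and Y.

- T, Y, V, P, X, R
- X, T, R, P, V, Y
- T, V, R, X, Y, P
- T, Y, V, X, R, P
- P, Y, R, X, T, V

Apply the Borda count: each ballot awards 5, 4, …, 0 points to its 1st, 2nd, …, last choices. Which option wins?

T

Borda scores:
  P: 2 + 2 + 0 + 0 + 5 = 9
  X: 1 + 5 + 2 + 2 + 2 = 12
  V: 3 + 1 + 4 + 3 + 0 = 11
  R: 0 + 3 + 3 + 1 + 3 = 10
  T: 5 + 4 + 5 + 5 + 1 = 20
  Y: 4 + 0 + 1 + 4 + 4 = 13
T has the highest total.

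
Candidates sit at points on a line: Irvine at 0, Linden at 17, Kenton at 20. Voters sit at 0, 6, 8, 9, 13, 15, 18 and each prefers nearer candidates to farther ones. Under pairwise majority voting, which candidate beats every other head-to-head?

Linden

With single-peaked preferences on a line, the Condorcet winner is the candidate closest to the median voter.
The median voter (position 9) is closest to Linden at 17.
Check: Linden vs Irvine — voters closer to Linden: 4 of 7.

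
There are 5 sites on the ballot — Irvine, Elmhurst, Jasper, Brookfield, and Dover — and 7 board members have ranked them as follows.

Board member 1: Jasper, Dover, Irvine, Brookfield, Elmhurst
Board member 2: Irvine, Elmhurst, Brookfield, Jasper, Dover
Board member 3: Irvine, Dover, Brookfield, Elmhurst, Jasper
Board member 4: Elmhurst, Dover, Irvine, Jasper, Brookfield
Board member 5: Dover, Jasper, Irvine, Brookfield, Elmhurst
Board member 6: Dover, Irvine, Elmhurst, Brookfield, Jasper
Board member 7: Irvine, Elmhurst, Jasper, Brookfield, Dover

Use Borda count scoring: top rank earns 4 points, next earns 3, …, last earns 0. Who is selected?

Borda scores:
  Irvine: 2 + 4 + 4 + 2 + 2 + 3 + 4 = 21
  Elmhurst: 0 + 3 + 1 + 4 + 0 + 2 + 3 = 13
  Jasper: 4 + 1 + 0 + 1 + 3 + 0 + 2 = 11
  Brookfield: 1 + 2 + 2 + 0 + 1 + 1 + 1 = 8
  Dover: 3 + 0 + 3 + 3 + 4 + 4 + 0 = 17
Irvine has the highest total.

Irvine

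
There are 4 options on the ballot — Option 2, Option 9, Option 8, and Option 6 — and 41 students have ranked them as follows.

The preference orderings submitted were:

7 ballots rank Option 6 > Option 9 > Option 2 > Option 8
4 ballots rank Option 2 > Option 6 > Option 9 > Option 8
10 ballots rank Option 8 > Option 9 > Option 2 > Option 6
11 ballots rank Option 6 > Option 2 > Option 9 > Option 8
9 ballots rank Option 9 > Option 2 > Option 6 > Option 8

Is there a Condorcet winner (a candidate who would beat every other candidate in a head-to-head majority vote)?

No

Head-to-head results (41 voters total):
Option 2 vs Option 9: Option 9 wins 26–15.
Option 2 vs Option 8: Option 2 wins 31–10.
Option 2 vs Option 6: Option 2 wins 23–18.
Option 9 vs Option 8: Option 9 wins 31–10.
Option 9 vs Option 6: Option 6 wins 22–19.
Option 8 vs Option 6: Option 6 wins 31–10.
No candidate beats all others: Option 2 beats Option 6 beats Option 9 beats Option 2, a majority cycle.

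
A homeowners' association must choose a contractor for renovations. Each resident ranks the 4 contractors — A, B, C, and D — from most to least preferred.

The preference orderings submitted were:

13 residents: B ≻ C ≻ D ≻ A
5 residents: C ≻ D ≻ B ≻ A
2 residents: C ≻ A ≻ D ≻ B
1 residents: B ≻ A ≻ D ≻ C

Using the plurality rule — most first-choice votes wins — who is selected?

B

First-place vote totals:
  A: 0
  B: 14
  C: 7
  D: 0
B has the most first-place votes.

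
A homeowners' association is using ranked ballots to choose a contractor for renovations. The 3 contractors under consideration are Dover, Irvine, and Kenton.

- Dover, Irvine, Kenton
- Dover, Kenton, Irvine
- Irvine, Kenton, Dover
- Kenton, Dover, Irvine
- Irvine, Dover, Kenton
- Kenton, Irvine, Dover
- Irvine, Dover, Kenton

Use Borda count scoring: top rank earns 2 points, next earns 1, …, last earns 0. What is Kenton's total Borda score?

6

Borda scores:
  Dover: 2 + 2 + 0 + 1 + 1 + 0 + 1 = 7
  Irvine: 1 + 0 + 2 + 0 + 2 + 1 + 2 = 8
  Kenton: 0 + 1 + 1 + 2 + 0 + 2 + 0 = 6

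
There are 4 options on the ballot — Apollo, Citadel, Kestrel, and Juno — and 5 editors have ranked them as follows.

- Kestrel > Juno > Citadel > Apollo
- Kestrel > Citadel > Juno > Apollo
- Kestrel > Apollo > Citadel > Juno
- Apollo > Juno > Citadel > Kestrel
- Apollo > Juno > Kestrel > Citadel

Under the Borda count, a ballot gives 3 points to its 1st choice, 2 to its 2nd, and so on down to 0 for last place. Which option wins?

Borda scores:
  Apollo: 0 + 0 + 2 + 3 + 3 = 8
  Citadel: 1 + 2 + 1 + 1 + 0 = 5
  Kestrel: 3 + 3 + 3 + 0 + 1 = 10
  Juno: 2 + 1 + 0 + 2 + 2 = 7
Kestrel has the highest total.

Kestrel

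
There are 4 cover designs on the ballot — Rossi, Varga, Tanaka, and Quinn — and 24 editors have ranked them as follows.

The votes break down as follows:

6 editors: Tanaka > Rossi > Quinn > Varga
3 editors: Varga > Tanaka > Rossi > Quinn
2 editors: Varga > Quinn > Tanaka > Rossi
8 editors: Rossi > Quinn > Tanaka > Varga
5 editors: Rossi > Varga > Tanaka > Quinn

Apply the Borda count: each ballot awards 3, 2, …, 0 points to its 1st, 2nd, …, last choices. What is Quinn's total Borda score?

Borda scores:
  Rossi: 6·2 + 3·1 + 2·0 + 8·3 + 5·3 = 54
  Varga: 6·0 + 3·3 + 2·3 + 8·0 + 5·2 = 25
  Tanaka: 6·3 + 3·2 + 2·1 + 8·1 + 5·1 = 39
  Quinn: 6·1 + 3·0 + 2·2 + 8·2 + 5·0 = 26

26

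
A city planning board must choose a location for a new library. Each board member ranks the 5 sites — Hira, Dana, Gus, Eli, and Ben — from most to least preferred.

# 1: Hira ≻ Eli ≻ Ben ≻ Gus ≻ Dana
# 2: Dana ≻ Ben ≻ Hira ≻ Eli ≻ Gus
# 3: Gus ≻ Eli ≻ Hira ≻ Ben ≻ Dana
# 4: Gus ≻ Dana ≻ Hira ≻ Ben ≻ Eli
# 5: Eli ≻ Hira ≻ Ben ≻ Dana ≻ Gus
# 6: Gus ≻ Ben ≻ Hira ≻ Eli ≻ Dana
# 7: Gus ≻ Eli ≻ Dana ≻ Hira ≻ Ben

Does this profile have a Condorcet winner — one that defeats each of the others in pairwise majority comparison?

Yes

Head-to-head results (7 voters total):
Hira vs Dana: Hira wins 4–3.
Hira vs Gus: Gus wins 4–3.
Hira vs Eli: Hira wins 4–3.
Hira vs Ben: Hira wins 5–2.
Dana vs Gus: Gus wins 5–2.
Dana vs Eli: Eli wins 5–2.
Dana vs Ben: Ben wins 4–3.
Gus vs Eli: Gus wins 4–3.
Gus vs Ben: Gus wins 4–3.
Eli vs Ben: Eli wins 4–3.
Gus beats each rival — Hira (4–3), Dana (5–2), Eli (4–3), Ben (4–3) — so Gus is the Condorcet winner.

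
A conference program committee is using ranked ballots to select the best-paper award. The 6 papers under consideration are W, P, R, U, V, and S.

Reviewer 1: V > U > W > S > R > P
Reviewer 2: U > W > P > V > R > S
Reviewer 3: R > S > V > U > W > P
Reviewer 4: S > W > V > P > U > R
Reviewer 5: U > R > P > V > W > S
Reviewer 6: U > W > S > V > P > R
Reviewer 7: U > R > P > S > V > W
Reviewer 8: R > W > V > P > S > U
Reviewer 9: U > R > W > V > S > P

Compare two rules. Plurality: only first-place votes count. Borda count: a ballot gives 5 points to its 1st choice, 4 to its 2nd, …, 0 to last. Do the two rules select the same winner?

Yes

Plurality first-place counts: W 0, P 0, R 2, U 5, V 1, S 1 → U.
Borda totals: W 24, P 14, R 24, U 32, V 23, S 18 → U.
The two rules agree on U.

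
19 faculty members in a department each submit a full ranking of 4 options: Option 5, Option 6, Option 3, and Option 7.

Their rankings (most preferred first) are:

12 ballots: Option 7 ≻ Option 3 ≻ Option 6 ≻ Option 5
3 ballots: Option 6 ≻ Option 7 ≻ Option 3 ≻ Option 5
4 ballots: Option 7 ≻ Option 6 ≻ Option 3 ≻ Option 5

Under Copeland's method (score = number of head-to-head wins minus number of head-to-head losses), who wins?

Option 7

Pairwise results:
  Option 5 vs Option 6: Option 6 wins 19–0.
  Option 5 vs Option 3: Option 3 wins 19–0.
  Option 5 vs Option 7: Option 7 wins 19–0.
  Option 6 vs Option 3: Option 3 wins 12–7.
  Option 6 vs Option 7: Option 7 wins 16–3.
  Option 3 vs Option 7: Option 7 wins 19–0.
Copeland scores (wins − losses):
  Option 5: 0 − 3 = -3
  Option 6: 1 − 2 = -1
  Option 3: 2 − 1 = 1
  Option 7: 3 − 0 = 3
Option 7 has the best Copeland score.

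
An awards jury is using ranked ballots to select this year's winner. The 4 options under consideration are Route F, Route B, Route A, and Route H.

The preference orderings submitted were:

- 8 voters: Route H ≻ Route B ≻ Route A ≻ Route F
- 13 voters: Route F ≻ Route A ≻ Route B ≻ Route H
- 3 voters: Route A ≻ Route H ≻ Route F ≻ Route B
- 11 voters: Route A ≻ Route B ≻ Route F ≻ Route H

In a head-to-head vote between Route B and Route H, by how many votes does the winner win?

13

Ballots ranking Route B above Route H: 13+11 = 24.
Ballots ranking Route H above Route B: 8+3 = 11.
Route B wins 24–11, a margin of 13.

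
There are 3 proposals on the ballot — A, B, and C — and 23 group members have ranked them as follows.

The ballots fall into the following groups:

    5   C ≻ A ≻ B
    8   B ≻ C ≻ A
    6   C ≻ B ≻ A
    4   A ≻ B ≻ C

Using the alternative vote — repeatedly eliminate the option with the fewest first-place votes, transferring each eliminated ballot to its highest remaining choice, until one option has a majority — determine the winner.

Round 1: C 11, B 8, A 4. A has the fewest and is eliminated.
Round 2: B 12, C 11. B has a majority.

B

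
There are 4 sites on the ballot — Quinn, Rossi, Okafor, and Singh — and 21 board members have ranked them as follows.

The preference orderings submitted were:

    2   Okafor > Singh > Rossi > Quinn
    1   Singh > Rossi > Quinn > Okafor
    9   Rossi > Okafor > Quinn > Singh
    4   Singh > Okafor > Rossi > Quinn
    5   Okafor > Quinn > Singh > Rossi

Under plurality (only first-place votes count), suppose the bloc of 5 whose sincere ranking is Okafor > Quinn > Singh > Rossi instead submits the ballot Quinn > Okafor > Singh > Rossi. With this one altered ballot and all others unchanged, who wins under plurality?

Rossi

First-place totals with the altered ballot: Quinn 5, Rossi 9, Okafor 2, Singh 5.
The winner is unchanged: still Rossi.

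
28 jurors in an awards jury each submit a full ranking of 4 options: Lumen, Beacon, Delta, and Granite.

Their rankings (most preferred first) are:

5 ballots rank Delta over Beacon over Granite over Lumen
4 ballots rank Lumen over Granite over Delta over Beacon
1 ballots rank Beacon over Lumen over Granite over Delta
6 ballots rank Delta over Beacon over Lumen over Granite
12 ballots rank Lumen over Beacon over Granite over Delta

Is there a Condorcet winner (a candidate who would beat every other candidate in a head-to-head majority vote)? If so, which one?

Head-to-head results (28 voters total):
Lumen vs Beacon: Lumen wins 16–12.
Lumen vs Delta: Lumen wins 17–11.
Lumen vs Granite: Lumen wins 23–5.
Beacon vs Delta: Delta wins 15–13.
Beacon vs Granite: Beacon wins 24–4.
Delta vs Granite: Granite wins 17–11.
Lumen beats each rival — Beacon (16–12), Delta (17–11), Granite (23–5) — so Lumen is the Condorcet winner.

Lumen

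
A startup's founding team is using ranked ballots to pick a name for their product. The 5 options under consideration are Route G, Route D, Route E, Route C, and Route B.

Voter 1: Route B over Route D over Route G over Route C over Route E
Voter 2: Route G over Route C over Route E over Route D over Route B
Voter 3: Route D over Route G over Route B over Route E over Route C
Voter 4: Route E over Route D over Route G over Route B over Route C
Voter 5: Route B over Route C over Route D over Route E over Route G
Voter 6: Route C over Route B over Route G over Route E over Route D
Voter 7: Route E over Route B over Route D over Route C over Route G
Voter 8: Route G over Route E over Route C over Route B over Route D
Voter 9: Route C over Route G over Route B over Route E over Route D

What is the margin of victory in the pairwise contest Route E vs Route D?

Ballots ranking Route E above Route D: 6.
Ballots ranking Route D above Route E: 3.
Route E wins 6–3, a margin of 3.

3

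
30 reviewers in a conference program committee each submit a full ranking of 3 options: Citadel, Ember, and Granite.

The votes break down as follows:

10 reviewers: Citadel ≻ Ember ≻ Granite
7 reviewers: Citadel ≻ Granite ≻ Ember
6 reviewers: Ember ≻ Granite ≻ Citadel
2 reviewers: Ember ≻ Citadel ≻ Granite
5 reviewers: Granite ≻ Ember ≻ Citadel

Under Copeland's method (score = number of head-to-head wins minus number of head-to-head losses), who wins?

Pairwise results:
  Citadel vs Ember: Citadel wins 17–13.
  Citadel vs Granite: Citadel wins 19–11.
  Ember vs Granite: Ember wins 18–12.
Copeland scores (wins − losses):
  Citadel: 2 − 0 = 2
  Ember: 1 − 1 = 0
  Granite: 0 − 2 = -2
Citadel has the best Copeland score.

Citadel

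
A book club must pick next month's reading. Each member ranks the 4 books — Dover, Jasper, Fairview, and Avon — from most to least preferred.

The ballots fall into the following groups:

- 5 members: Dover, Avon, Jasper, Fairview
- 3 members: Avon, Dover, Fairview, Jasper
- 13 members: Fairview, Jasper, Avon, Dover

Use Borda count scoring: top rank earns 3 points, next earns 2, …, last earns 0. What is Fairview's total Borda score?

Borda scores:
  Dover: 5·3 + 3·2 + 13·0 = 21
  Jasper: 5·1 + 3·0 + 13·2 = 31
  Fairview: 5·0 + 3·1 + 13·3 = 42
  Avon: 5·2 + 3·3 + 13·1 = 32

42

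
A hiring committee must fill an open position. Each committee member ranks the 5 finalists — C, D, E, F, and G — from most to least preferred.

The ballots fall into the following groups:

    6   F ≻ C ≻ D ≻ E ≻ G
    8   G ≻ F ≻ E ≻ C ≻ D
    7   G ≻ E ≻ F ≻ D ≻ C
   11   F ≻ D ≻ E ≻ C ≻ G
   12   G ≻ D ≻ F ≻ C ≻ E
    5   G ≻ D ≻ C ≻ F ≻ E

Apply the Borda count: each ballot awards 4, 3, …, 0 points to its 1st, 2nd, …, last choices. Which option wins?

Borda scores:
  C: 6·3 + 8·1 + 7·0 + 11·1 + 12·1 + 5·2 = 59
  D: 6·2 + 8·0 + 7·1 + 11·3 + 12·3 + 5·3 = 103
  E: 6·1 + 8·2 + 7·3 + 11·2 + 12·0 + 5·0 = 65
  F: 6·4 + 8·3 + 7·2 + 11·4 + 12·2 + 5·1 = 135
  G: 6·0 + 8·4 + 7·4 + 11·0 + 12·4 + 5·4 = 128
F has the highest total.

F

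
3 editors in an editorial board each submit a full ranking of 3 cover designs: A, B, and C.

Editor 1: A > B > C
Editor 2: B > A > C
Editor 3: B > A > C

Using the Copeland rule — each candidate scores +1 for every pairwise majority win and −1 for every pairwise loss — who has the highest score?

Pairwise results:
  A vs B: B wins 2–1.
  A vs C: A wins 3–0.
  B vs C: B wins 3–0.
Copeland scores (wins − losses):
  A: 1 − 1 = 0
  B: 2 − 0 = 2
  C: 0 − 2 = -2
B has the best Copeland score.

B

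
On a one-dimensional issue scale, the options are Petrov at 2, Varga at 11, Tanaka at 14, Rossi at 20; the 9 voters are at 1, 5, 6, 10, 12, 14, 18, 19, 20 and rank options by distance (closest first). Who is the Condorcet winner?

With single-peaked preferences on a line, the Condorcet winner is the candidate closest to the median voter.
The median voter (position 12) is closest to Varga at 11.
Check: Varga vs Rossi — voters closer to Varga: 6 of 9.

Varga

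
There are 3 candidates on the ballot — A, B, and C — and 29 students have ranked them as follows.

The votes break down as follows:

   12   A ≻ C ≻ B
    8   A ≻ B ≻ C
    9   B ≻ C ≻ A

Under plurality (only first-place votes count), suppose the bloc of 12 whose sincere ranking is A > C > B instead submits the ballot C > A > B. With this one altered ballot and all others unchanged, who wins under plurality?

First-place totals with the altered ballot: A 8, B 9, C 12.
The switch changes the winner from A to C.

C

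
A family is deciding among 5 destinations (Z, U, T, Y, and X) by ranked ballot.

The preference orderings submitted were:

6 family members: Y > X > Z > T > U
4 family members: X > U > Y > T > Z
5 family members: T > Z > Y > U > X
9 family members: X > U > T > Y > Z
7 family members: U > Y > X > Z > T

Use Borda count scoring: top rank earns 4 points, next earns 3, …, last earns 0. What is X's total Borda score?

84

Borda scores:
  Z: 6·2 + 4·0 + 5·3 + 9·0 + 7·1 = 34
  U: 6·0 + 4·3 + 5·1 + 9·3 + 7·4 = 72
  T: 6·1 + 4·1 + 5·4 + 9·2 + 7·0 = 48
  Y: 6·4 + 4·2 + 5·2 + 9·1 + 7·3 = 72
  X: 6·3 + 4·4 + 5·0 + 9·4 + 7·2 = 84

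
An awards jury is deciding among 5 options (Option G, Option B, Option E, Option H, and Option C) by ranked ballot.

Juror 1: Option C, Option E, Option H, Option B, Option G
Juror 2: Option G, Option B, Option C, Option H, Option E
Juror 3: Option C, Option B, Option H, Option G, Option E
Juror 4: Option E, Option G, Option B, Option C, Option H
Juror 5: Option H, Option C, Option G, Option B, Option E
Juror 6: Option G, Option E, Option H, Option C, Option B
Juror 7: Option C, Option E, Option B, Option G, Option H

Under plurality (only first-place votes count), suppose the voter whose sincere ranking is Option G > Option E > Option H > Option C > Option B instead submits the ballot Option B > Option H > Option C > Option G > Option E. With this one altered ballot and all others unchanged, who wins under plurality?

Option C

First-place totals with the altered ballot: Option G 1, Option B 1, Option E 1, Option H 1, Option C 3.
The winner is unchanged: still Option C.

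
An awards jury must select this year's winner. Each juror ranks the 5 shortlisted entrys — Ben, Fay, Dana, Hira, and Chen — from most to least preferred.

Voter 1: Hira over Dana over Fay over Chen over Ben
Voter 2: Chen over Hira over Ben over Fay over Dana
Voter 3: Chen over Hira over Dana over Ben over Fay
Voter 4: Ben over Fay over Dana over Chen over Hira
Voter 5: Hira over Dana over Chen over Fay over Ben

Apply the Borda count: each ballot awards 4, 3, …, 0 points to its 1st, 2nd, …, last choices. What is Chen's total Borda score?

Borda scores:
  Ben: 0 + 2 + 1 + 4 + 0 = 7
  Fay: 2 + 1 + 0 + 3 + 1 = 7
  Dana: 3 + 0 + 2 + 2 + 3 = 10
  Hira: 4 + 3 + 3 + 0 + 4 = 14
  Chen: 1 + 4 + 4 + 1 + 2 = 12

12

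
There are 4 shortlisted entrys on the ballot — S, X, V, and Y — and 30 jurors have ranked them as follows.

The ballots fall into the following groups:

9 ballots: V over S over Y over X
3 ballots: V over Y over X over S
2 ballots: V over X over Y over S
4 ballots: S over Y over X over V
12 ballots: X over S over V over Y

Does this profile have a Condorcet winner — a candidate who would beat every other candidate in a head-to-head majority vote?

No

Head-to-head results (30 voters total):
S vs X: X wins 17–13.
S vs V: S wins 16–14.
S vs Y: S wins 25–5.
X vs V: X wins 16–14.
X vs Y: Y wins 16–14.
V vs Y: V wins 26–4.
No candidate beats all others: S beats Y beats X beats S, a majority cycle.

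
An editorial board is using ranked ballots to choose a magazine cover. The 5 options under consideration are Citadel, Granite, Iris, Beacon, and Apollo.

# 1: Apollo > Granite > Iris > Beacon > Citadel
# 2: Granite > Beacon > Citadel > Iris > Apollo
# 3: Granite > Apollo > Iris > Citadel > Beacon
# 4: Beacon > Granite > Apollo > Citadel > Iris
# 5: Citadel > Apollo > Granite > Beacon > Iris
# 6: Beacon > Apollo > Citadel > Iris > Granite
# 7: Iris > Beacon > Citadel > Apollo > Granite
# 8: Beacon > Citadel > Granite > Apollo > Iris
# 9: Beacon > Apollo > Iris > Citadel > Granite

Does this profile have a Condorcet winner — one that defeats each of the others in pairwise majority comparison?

Head-to-head results (9 voters total):
Citadel vs Granite: Citadel wins 5–4.
Citadel vs Iris: Citadel wins 5–4.
Citadel vs Beacon: Beacon wins 7–2.
Citadel vs Apollo: Apollo wins 5–4.
Granite vs Iris: Granite wins 6–3.
Granite vs Beacon: Beacon wins 5–4.
Granite vs Apollo: Apollo wins 5–4.
Iris vs Beacon: Beacon wins 6–3.
Iris vs Apollo: Apollo wins 7–2.
Beacon vs Apollo: Beacon wins 6–3.
Beacon beats each rival — Citadel (7–2), Granite (5–4), Iris (6–3), Apollo (6–3) — so Beacon is the Condorcet winner.

Yes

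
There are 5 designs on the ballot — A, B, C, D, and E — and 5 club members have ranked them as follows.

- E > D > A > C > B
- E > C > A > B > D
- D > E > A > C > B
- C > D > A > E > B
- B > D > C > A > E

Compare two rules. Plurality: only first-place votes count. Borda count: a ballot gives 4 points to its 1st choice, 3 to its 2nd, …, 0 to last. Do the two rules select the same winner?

Plurality first-place counts: A 0, B 1, C 1, D 1, E 2 → E.
Borda totals: A 9, B 5, C 11, D 13, E 12 → D.
The two rules disagree: plurality picks E, Borda picks D.

No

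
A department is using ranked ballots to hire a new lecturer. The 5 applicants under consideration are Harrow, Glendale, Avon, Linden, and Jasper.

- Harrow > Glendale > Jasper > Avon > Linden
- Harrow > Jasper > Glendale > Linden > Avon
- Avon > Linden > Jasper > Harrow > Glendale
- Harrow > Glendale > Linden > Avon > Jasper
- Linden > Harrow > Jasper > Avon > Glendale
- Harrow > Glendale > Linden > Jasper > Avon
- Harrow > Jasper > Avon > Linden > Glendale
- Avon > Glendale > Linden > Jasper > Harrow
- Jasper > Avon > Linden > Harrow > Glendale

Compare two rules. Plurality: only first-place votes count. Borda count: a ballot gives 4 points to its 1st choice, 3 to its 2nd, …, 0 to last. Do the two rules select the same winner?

Yes

Plurality first-place counts: Harrow 5, Glendale 0, Avon 2, Linden 1, Jasper 1 → Harrow.
Borda totals: Harrow 25, Glendale 14, Avon 16, Linden 17, Jasper 18 → Harrow.
The two rules agree on Harrow.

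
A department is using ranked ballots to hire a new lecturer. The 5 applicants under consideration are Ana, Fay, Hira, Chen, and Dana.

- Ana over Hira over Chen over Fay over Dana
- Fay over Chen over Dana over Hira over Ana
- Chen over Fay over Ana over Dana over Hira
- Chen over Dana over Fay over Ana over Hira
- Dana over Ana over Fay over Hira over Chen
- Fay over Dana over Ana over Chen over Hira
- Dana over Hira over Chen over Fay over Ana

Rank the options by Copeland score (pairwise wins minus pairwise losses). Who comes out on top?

Pairwise results:
  Ana vs Fay: Fay wins 5–2.
  Ana vs Hira: Ana wins 5–2.
  Ana vs Chen: Chen wins 4–3.
  Ana vs Dana: Dana wins 5–2.
  Fay vs Hira: Fay wins 5–2.
  Fay vs Chen: Chen wins 4–3.
  Fay vs Dana: Fay wins 4–3.
  Hira vs Chen: Chen wins 4–3.
  Hira vs Dana: Dana wins 6–1.
  Chen vs Dana: Chen wins 4–3.
Copeland scores (wins − losses):
  Ana: 1 − 3 = -2
  Fay: 3 − 1 = 2
  Hira: 0 − 4 = -4
  Chen: 4 − 0 = 4
  Dana: 2 − 2 = 0
Chen has the best Copeland score.

Chen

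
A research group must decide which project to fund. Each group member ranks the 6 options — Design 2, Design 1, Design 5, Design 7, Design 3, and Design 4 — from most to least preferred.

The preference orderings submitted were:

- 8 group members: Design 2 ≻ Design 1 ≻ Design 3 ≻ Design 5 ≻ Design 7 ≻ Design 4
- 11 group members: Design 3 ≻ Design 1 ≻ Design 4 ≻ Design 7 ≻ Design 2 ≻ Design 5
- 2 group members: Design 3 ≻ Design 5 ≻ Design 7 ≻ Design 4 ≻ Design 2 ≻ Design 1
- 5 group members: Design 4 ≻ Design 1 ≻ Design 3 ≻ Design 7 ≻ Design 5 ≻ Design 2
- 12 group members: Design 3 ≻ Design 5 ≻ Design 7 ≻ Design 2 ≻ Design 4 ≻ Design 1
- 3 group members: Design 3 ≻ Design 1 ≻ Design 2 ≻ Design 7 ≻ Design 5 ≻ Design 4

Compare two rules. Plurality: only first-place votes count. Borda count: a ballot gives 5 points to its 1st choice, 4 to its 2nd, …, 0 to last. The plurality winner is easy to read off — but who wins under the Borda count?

Design 3

Plurality first-place counts: Design 2 8, Design 1 0, Design 5 0, Design 7 0, Design 3 28, Design 4 5 → Design 3.
Borda totals: Design 2 86, Design 1 108, Design 5 80, Design 7 88, Design 3 179, Design 4 74 → Design 3.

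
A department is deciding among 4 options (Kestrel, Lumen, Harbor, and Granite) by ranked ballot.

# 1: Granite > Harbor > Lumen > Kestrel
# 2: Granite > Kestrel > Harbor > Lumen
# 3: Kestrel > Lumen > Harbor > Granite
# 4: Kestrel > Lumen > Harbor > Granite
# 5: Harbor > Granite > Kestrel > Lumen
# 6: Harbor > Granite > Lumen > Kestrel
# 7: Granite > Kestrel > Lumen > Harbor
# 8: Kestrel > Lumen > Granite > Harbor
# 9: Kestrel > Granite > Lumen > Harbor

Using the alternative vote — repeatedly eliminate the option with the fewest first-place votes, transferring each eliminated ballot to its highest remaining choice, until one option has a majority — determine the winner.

Granite

Round 1: Kestrel 4, Granite 3, Harbor 2, Lumen 0. Lumen has the fewest and is eliminated.
Round 2: Kestrel 4, Granite 3, Harbor 2. Harbor has the fewest and is eliminated.
Round 3: Granite 5, Kestrel 4. Granite has a majority.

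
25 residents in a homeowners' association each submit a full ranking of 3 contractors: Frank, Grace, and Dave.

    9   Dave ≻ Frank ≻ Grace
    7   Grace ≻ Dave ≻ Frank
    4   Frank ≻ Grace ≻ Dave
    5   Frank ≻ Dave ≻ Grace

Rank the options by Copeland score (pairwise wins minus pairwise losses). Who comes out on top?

Pairwise results:
  Frank vs Grace: Frank wins 18–7.
  Frank vs Dave: Dave wins 16–9.
  Grace vs Dave: Dave wins 14–11.
Copeland scores (wins − losses):
  Frank: 1 − 1 = 0
  Grace: 0 − 2 = -2
  Dave: 2 − 0 = 2
Dave has the best Copeland score.

Dave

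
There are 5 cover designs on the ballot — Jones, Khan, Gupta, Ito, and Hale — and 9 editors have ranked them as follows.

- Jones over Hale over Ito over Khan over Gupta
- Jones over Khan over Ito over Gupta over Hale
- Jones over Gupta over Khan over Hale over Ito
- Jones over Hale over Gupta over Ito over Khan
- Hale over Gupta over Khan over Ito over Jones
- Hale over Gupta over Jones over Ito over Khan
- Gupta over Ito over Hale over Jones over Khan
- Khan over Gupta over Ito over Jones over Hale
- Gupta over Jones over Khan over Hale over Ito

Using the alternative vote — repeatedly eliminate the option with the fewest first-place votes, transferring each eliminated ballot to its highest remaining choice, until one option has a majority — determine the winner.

Gupta

Round 1: Jones 4, Gupta 2, Hale 2, Khan 1, Ito 0. Ito has the fewest and is eliminated.
Round 2: Jones 4, Gupta 2, Hale 2, Khan 1. Khan has the fewest and is eliminated.
Round 3: Jones 4, Gupta 3, Hale 2. Hale has the fewest and is eliminated.
Round 4: Gupta 5, Jones 4. Gupta has a majority.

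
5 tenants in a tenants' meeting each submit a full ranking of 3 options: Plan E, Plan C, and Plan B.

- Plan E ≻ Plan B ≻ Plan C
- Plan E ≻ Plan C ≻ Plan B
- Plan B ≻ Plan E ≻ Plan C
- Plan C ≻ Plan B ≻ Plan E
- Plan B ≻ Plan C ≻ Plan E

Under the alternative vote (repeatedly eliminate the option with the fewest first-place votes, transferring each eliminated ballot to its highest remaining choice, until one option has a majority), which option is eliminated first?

Plan C

Round 1: Plan E 2, Plan B 2, Plan C 1. Plan C has the fewest and is eliminated.
Round 2: Plan B 3, Plan E 2. Plan B has a majority.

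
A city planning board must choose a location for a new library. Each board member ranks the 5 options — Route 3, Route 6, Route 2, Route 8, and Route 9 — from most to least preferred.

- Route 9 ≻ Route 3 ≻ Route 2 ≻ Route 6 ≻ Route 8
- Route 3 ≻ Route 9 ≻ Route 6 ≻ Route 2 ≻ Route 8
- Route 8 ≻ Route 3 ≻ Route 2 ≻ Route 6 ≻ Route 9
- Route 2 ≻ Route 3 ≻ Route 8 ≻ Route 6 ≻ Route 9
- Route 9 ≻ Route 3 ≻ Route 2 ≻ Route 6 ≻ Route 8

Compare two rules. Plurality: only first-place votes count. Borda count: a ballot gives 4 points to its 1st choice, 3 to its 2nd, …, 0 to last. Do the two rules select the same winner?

No

Plurality first-place counts: Route 3 1, Route 6 0, Route 2 1, Route 8 1, Route 9 2 → Route 9.
Borda totals: Route 3 16, Route 6 6, Route 2 11, Route 8 6, Route 9 11 → Route 3.
The two rules disagree: plurality picks Route 9, Borda picks Route 3.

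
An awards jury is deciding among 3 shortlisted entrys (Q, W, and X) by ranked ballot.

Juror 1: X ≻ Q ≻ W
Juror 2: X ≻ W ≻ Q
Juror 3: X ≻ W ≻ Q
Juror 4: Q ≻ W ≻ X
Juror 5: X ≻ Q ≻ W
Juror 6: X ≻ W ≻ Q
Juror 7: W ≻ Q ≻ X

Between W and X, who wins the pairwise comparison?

Ballots ranking W above X: 2.
Ballots ranking X above W: 5.
X wins the head-to-head, 5–2.

X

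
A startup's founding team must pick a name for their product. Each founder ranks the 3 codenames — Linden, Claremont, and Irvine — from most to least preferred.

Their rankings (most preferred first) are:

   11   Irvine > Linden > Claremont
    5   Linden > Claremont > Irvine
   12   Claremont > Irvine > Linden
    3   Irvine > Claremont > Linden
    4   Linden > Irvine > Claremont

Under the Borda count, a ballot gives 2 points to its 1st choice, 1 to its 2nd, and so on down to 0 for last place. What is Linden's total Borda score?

29

Borda scores:
  Linden: 11·1 + 5·2 + 12·0 + 3·0 + 4·2 = 29
  Claremont: 11·0 + 5·1 + 12·2 + 3·1 + 4·0 = 32
  Irvine: 11·2 + 5·0 + 12·1 + 3·2 + 4·1 = 44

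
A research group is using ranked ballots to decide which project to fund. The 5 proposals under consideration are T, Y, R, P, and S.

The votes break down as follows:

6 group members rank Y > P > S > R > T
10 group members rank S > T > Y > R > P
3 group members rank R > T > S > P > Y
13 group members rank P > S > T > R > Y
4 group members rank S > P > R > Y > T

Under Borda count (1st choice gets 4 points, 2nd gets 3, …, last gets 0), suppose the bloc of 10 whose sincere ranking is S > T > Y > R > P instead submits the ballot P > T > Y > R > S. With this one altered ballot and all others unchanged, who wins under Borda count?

P

Borda totals with the altered ballot: T 65, Y 48, R 49, P 125, S 73.
The switch changes the winner from S to P.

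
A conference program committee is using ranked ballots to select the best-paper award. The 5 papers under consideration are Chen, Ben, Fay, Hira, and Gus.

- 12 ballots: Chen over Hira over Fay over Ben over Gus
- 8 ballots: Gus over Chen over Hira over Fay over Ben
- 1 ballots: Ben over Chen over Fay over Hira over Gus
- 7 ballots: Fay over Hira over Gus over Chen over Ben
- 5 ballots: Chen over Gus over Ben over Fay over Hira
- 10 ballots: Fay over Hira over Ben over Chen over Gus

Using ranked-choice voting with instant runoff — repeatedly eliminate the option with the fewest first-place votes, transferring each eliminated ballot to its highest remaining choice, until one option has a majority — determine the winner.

Chen

Round 1: Chen 17, Fay 17, Gus 8, Ben 1, Hira 0. Hira has the fewest and is eliminated.
Round 2: Chen 17, Fay 17, Gus 8, Ben 1. Ben has the fewest and is eliminated.
Round 3: Chen 18, Fay 17, Gus 8. Gus has the fewest and is eliminated.
Round 4: Chen 26, Fay 17. Chen has a majority.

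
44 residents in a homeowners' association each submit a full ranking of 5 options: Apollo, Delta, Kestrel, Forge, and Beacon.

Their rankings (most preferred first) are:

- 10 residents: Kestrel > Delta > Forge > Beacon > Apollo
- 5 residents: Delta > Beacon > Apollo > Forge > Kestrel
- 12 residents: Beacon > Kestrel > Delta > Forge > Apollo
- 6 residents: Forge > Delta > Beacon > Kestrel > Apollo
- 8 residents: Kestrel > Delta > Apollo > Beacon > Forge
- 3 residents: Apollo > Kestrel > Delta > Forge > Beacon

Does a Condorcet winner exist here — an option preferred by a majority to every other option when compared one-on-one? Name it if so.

Head-to-head results (44 voters total):
Apollo vs Delta: Delta wins 41–3.
Apollo vs Kestrel: Kestrel wins 36–8.
Apollo vs Forge: Forge wins 28–16.
Apollo vs Beacon: Beacon wins 33–11.
Delta vs Kestrel: Kestrel wins 33–11.
Delta vs Forge: Delta wins 38–6.
Delta vs Beacon: Delta wins 32–12.
Kestrel vs Forge: Kestrel wins 33–11.
Kestrel vs Beacon: Beacon wins 23–21.
Forge vs Beacon: Beacon wins 25–19.
No candidate beats all others: Delta beats Beacon beats Kestrel beats Delta, a majority cycle.

No Condorcet winner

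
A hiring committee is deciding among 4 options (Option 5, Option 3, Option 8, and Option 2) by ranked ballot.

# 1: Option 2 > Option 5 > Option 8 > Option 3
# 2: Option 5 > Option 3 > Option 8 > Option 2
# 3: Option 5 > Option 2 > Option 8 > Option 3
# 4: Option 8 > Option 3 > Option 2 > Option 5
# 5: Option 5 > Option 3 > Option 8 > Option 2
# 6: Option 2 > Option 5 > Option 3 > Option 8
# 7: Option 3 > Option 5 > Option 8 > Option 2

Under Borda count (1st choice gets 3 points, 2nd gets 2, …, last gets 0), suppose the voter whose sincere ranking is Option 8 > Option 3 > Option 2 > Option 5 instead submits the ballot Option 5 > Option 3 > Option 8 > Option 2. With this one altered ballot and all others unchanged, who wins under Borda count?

Borda totals with the altered ballot: Option 5 18, Option 3 10, Option 8 6, Option 2 8.
The winner is unchanged: still Option 5.

Option 5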